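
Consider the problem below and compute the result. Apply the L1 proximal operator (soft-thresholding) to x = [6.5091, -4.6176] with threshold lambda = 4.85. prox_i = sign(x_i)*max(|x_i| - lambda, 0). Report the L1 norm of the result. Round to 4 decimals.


Soft-thresholding with lambda = 4.85:
prox(6.5091) = sign(6.5091)*max(|6.5091| - 4.85, 0) = 1.6591
prox(-4.6176) = sign(-4.6176)*max(|-4.6176| - 4.85, 0) = 0.0
prox(x) = [1.6591, 0.0]
||prox(x)||_1 = 1.6591 + 0.0 = 1.6591


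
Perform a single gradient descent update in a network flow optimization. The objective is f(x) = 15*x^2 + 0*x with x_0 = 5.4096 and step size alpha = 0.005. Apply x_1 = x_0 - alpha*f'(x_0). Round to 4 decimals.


We compute the gradient at x_0 and apply the update.
f'(x) = 30*x + 0
f'(5.4096) = 30*5.4096 + 0 = 162.288
x_1 = 5.4096 - 0.005*162.288 = 4.5982


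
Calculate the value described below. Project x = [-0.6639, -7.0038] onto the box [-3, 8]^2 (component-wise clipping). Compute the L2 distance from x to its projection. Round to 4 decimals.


Project each component onto [-3, 8].
clip(-0.6639) = -0.6639, clip(-7.0038) = -3.0
Projection = [-0.6639, -3.0]
Squared diffs: [0.0, 16.0304]
Distance = sqrt(16.0304) = 4.0038


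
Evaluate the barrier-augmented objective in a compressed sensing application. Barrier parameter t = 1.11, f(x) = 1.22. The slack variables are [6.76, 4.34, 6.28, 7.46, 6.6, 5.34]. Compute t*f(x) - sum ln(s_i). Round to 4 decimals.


Step 1: Compute log-barrier.
ln values: [1.911, 1.4679, 1.8374, 2.0096, 1.8871, 1.6752]
phi = -(1.911 + 1.4679 + 1.8374 + 2.0096 + 1.8871 + 1.6752) = -10.7881
Step 2: Compute augmented objective.
t*f(x) = 1.11*1.22 = 1.3542
Total = 1.3542 - 10.7881 = -9.4339


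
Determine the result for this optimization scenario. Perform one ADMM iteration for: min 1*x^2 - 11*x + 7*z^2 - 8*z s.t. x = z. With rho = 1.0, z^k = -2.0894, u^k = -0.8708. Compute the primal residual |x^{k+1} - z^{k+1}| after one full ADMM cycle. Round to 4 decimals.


ADMM iteration with rho = 1.0, z^k = -2.0894, u^k = -0.8708
Step 1: x-update.
Minimize 1*x^2 - 11*x + (1.0/2)*(x + 2.0894 - 0.8708)^2
FOC: (2*1 + 1.0)*x = 11 + 1.0*(-2.0894 + 0.8708)
x^{k+1} = 3.2605
Step 2: z-update.
Minimize 7*z^2 - 8*z + (1.0/2)*(3.2605 - z - 0.8708)^2
FOC: (2*7 + 1.0)*z = 8 + 1.0*(3.2605 - 0.8708)
z^{k+1} = 0.6926
Step 3: u-update.
u^{k+1} = -0.8708 + 3.2605 - 0.6926 = 1.697
Step 4: Primal residual = |3.2605 - 0.6926| = 2.5678


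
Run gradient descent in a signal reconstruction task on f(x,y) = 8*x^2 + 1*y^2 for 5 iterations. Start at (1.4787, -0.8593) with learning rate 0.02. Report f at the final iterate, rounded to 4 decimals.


Gradient descent on f(x,y) = 8*x^2 + 1*y^2.
Starting point: (1.4787, -0.8593), alpha = 0.02
Step 1: grad_x = 2*8*1.4787 = 23.6592, grad_y = 2*1*-0.8593 = -1.7186
  x_1 = 1.4787 - 0.02*23.6592 = 1.0055
  y_1 = -0.8593 - 0.02*-1.7186 = -0.8249
Step 2: grad_x = 2*8*1.0055 = 16.0883, grad_y = 2*1*-0.8249 = -1.6499
  x_2 = 1.0055 - 0.02*16.0883 = 0.6838
  y_2 = -0.8249 - 0.02*-1.6499 = -0.7919
Step 3: grad_x = 2*8*0.6838 = 10.94, grad_y = 2*1*-0.7919 = -1.5839
  x_3 = 0.6838 - 0.02*10.94 = 0.465
  y_3 = -0.7919 - 0.02*-1.5839 = -0.7603
Step 4: grad_x = 2*8*0.465 = 7.4392, grad_y = 2*1*-0.7603 = -1.5205
  x_4 = 0.465 - 0.02*7.4392 = 0.3162
  y_4 = -0.7603 - 0.02*-1.5205 = -0.7298
Step 5: grad_x = 2*8*0.3162 = 5.0587, grad_y = 2*1*-0.7298 = -1.4597
  x_5 = 0.3162 - 0.02*5.0587 = 0.215
  y_5 = -0.7298 - 0.02*-1.4597 = -0.7006
f(0.215, -0.7006) = 8*0.215^2 + 1*(-0.7006)^2 = 0.8607


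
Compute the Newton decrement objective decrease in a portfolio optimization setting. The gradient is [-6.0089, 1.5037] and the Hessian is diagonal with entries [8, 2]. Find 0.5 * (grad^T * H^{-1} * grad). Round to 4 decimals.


Step 1: H is diagonal, so H^(-1) * g = [-0.7511, 0.7519].
Step 2: g^T H^(-1) g = sum_i g_i^2 / H_ii
  = (-6.0089)^2/8 + (1.5037)^2/2
  = 4.5134 + 1.1306 = 5.6439
Step 3: Objective decrease = 0.5 * g^T H^(-1) g = 2.822


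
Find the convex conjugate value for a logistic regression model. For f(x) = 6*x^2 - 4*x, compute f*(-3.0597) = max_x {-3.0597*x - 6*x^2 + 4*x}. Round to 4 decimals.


f*(y) = sup_x {y*x - a*x^2 - b*x} = sup_x {(y-b)*x - a*x^2}
FOC: (y - b) - 2a*x = 0 => x* = (y - b)/(2a)
x* = (-3.0597 + 4)/(2*6) = 0.0784
f*(-3.0597) = (y-b)^2/(4a) = (-3.0597 + 4)^2/(4*6)
= 0.8842/24 = 0.0368


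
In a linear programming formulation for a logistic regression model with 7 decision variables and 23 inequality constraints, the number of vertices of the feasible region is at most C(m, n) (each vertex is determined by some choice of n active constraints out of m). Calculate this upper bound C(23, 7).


Each vertex corresponds to some choice of n active constraints out of m, so the number of vertices is at most C(m, n) = m! / (n!(m-n)!).
m = 23, n = 7
Numerator: 23 * 22 * 21 * 20 * 19 * 18 * 17
Denominator: 7! = 5040
C(23, 7) = 245157


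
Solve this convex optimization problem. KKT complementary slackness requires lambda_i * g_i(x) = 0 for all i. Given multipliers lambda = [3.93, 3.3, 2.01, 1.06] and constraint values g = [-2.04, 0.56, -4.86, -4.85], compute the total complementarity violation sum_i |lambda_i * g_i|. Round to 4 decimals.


KKT complementary slackness check:
lambda_1 * g_1 = 3.93 * -2.04 = -8.0172
lambda_2 * g_2 = 3.3 * 0.56 = 1.848
lambda_3 * g_3 = 2.01 * -4.86 = -9.7686
lambda_4 * g_4 = 1.06 * -4.85 = -5.141
Total violation = 8.0172 + 1.848 + 9.7686 + 5.141 = 24.7748


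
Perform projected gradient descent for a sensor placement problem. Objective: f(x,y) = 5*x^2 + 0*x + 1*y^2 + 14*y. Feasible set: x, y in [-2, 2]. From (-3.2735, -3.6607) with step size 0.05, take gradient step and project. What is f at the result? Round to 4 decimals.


Step 1: Compute gradient at (-3.2735, -3.6607).
grad_x = 2*5*-3.2735 + 0 = -32.735
grad_y = 2*1*-3.6607 + 14 = 6.6786
Step 2: Gradient step.
x_raw = -3.2735 - 0.05*-32.735 = -1.6368
y_raw = -3.6607 - 0.05*6.6786 = -3.9946
Step 3: Project onto [-2, 2].
x_proj = clip(-1.6368) = -1.6368
y_proj = clip(-3.9946) = -2.0
Step 4: Evaluate f.
f(-1.6368, -2.0) = -10.6052


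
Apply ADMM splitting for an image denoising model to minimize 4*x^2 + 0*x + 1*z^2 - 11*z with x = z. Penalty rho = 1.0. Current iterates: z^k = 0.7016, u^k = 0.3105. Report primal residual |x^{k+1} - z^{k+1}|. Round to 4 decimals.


ADMM iteration with rho = 1.0, z^k = 0.7016, u^k = 0.3105
Step 1: x-update.
Minimize 4*x^2 + 0*x + (1.0/2)*(x - 0.7016 + 0.3105)^2
FOC: (2*4 + 1.0)*x = 0 + 1.0*(0.7016 - 0.3105)
x^{k+1} = 0.0435
Step 2: z-update.
Minimize 1*z^2 - 11*z + (1.0/2)*(0.0435 - z + 0.3105)^2
FOC: (2*1 + 1.0)*z = 11 + 1.0*(0.0435 + 0.3105)
z^{k+1} = 3.7847
Step 3: u-update.
u^{k+1} = 0.3105 + 0.0435 - 3.7847 = -3.4307
Step 4: Primal residual = |0.0435 - 3.7847| = 3.7412


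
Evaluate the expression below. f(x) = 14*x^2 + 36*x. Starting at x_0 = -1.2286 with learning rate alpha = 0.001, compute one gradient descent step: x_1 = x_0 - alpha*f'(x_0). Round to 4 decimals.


We compute the gradient at x_0 and apply the update.
f'(x) = 28*x + 36
f'(-1.2286) = 28*-1.2286 + 36 = 1.5992
x_1 = -1.2286 - 0.001*1.5992 = -1.2302


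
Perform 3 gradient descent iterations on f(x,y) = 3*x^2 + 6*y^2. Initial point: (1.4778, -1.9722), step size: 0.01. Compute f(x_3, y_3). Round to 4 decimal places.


Gradient descent on f(x,y) = 3*x^2 + 6*y^2.
Starting point: (1.4778, -1.9722), alpha = 0.01
Step 1: grad_x = 2*3*1.4778 = 8.8668, grad_y = 2*6*-1.9722 = -23.6664
  x_1 = 1.4778 - 0.01*8.8668 = 1.3891
  y_1 = -1.9722 - 0.01*-23.6664 = -1.7355
Step 2: grad_x = 2*3*1.3891 = 8.3348, grad_y = 2*6*-1.7355 = -20.8264
  x_2 = 1.3891 - 0.01*8.3348 = 1.3058
  y_2 = -1.7355 - 0.01*-20.8264 = -1.5273
Step 3: grad_x = 2*3*1.3058 = 7.8347, grad_y = 2*6*-1.5273 = -18.3273
  x_3 = 1.3058 - 0.01*7.8347 = 1.2274
  y_3 = -1.5273 - 0.01*-18.3273 = -1.344
f(1.2274, -1.344) = 3*1.2274^2 + 6*(-1.344)^2 = 15.3578


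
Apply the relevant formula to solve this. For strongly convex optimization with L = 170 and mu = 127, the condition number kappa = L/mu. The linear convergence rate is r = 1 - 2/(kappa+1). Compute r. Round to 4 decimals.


Step 1: Compute the condition number.
kappa = L/mu = 170/127 = 1.3386
Step 2: Compute the convergence rate.
r = 1 - 2/(kappa + 1) = 1 - 2*mu/(L + mu) = (L - mu)/(L + mu) = 43/297 = 0.1448


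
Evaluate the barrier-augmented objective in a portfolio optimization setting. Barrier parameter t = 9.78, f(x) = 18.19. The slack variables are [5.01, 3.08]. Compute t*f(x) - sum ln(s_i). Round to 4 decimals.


Step 1: Compute log-barrier.
ln values: [1.6114, 1.1249]
phi = -(1.6114 + 1.1249) = -2.7364
Step 2: Compute augmented objective.
t*f(x) = 9.78*18.19 = 177.8982
Total = 177.8982 - 2.7364 = 175.1618


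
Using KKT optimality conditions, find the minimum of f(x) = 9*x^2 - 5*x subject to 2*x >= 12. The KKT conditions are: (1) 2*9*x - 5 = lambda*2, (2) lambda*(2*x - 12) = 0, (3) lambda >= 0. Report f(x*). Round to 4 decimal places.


Step 1: Try lambda = 0 (constraint inactive).
x_unc = 5/(2*9) = 0.2778
Check: 2*0.2778 = 0.5556 < 12 -- violated!
Step 2: Constraint must be active: 2*x = 12
x* = 12/2 = 6.0
lambda = (2*9*6.0 - 5)/2 = 51.5
Step 3: Compute optimal value.
f(x*) = 9*6.0^2 - 5*6.0 = 294.0


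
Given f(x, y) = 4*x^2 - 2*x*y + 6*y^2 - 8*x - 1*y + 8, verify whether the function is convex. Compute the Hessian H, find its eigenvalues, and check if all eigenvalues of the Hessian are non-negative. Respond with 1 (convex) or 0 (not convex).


The Hessian of f(x,y) = 4*x^2 - 2*x*y + 6*y^2 - 8*x - 1*y + 8 is:
H = [[8, -2], [-2, 12]]
Trace = 8 + 12 = 20
Determinant = 8*12 - (-2)^2 = 92
Discriminant = (20)^2 - 4*92 = 32.0
Eigenvalues: lambda_1 = 7.1716, lambda_2 = 12.8284
The function is convex.

1


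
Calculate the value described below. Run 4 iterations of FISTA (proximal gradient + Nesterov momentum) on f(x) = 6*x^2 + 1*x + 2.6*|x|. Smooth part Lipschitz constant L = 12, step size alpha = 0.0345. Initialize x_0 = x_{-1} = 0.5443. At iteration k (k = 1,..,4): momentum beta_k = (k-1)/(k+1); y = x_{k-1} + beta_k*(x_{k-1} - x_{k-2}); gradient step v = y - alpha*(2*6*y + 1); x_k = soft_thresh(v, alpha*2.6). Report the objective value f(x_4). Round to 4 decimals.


FISTA on f(x) = 6*x^2 + 1*x + 2.6*|x|
L = 12, alpha = 0.0345
Iteration 1: beta = 0.0, y = 0.5443 + 0.0*(0.5443 - 0.5443) = 0.5443
  grad(y) = 7.5316, v = y - alpha*grad = 0.2845
  prox(v) = soft_thresh(0.2845, 0.0897) = 0.1948
Iteration 2: beta = 0.3333, y = 0.1948 + 0.3333*(0.1948 - 0.5443) = 0.0782
  grad(y) = 1.939, v = y - alpha*grad = 0.0114
  prox(v) = soft_thresh(0.0114, 0.0897) = 0.0
Iteration 3: beta = 0.5, y = 0.0 + 0.5*(0.0 - 0.1948) = -0.0974
  grad(y) = -0.1686, v = y - alpha*grad = -0.0916
  prox(v) = soft_thresh(-0.0916, 0.0897) = -0.0019
Iteration 4: beta = 0.6, y = -0.0019 + 0.6*(-0.0019 - 0.0) = -0.003
  grad(y) = 0.9642, v = y - alpha*grad = -0.0362
  prox(v) = soft_thresh(-0.0362, 0.0897) = 0.0
f(x_4) = 6*0.0^2 + 1*0.0 + 2.6*|0.0| = 0.0


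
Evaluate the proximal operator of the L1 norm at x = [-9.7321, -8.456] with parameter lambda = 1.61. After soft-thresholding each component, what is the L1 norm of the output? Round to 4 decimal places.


Soft-thresholding with lambda = 1.61:
prox(-9.7321) = sign(-9.7321)*max(|-9.7321| - 1.61, 0) = -8.1221
prox(-8.456) = sign(-8.456)*max(|-8.456| - 1.61, 0) = -6.846
prox(x) = [-8.1221, -6.846]
||prox(x)||_1 = 8.1221 + 6.846 = 14.9681


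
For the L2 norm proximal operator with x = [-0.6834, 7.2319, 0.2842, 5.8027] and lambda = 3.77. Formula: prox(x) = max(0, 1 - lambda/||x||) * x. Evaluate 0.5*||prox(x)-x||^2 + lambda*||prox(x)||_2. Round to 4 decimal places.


Step 1: Compute ||x||.
||x|| = 9.3016
Step 2: Compute scaling factor.
scale = max(0, 1 - 3.77/9.3016) = 0.5947
Step 3: prox(x) = [-0.4064, 4.3008, 0.169, 3.4508]
||prox(x)|| = 5.5316
Step 4: Proximal objective.
0.5*||prox-x||^2 = 7.1065
lambda*||prox|| = 20.8541
Total = 27.9605


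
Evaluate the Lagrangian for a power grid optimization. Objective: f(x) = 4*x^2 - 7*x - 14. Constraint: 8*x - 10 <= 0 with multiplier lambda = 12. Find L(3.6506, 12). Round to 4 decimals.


Step 1: Evaluate f(x).
f(3.6506) = 4*3.6506^2 - 7*3.6506 - 14 = 13.7533
Step 2: Evaluate g(x).
g(3.6506) = 8*3.6506 - 10 = 19.2048
Step 3: Compute Lagrangian.
L = 13.7533 + 12*19.2048 = 244.2109


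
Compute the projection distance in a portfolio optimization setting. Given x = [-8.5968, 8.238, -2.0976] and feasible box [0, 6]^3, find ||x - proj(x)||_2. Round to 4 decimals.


Project each component onto [0, 6].
clip(-8.5968) = 0.0, clip(8.238) = 6.0, clip(-2.0976) = 0.0
Projection = [0.0, 6.0, 0.0]
Squared diffs: [73.905, 5.0086, 4.3999]
Distance = sqrt(83.3135) = 9.1276


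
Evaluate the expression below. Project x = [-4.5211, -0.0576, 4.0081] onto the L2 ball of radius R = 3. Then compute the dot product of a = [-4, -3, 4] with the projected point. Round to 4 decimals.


Step 1: Compute ||x|| (intermediates to 6 decimals).
||x|| = sqrt((-4.5211)^2 + (-0.0576)^2 + 4.0081^2) = 6.042229
Step 2: Project.
Since ||x|| > R, scale = R/||x|| = 3/6.042229 = 0.496506, proj(x) = scale * x
proj(x) = [-2.244753, -0.028599, 1.990046]
Step 3: Dot product.
a^T * proj(x) = -4*(-2.244753) - 3*(-0.028599) + 4*1.990046 = 17.025


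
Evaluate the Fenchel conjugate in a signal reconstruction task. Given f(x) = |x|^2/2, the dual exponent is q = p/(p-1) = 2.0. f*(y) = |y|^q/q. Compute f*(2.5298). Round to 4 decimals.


The conjugate exponent q satisfies 1/p + 1/q = 1.
p = 2, so q = 2/(2 - 1) = 2.0
|y|^q = 2.5298^2.0 = 6.3999
f*(2.5298) = 6.3999 / 2.0 = 3.1999


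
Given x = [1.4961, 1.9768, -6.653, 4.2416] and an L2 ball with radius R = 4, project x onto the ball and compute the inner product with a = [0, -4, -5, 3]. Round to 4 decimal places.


Step 1: Compute ||x|| (intermediates to 6 decimals).
||x|| = sqrt(1.4961^2 + 1.9768^2 + (-6.653)^2 + 4.2416^2) = 8.270407
Step 2: Project.
Since ||x|| > R, scale = R/||x|| = 4/8.270407 = 0.483652, proj(x) = scale * x
proj(x) = [0.723592, 0.956083, -3.217737, 2.051458]
Step 3: Dot product.
a^T * proj(x) = 0*0.723592 - 4*0.956083 - 5*(-3.217737) + 3*2.051458 = 18.4187


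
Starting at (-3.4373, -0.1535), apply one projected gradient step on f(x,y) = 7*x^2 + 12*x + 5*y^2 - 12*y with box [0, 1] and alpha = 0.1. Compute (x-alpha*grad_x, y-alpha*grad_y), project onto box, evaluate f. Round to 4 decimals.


Step 1: Compute gradient at (-3.4373, -0.1535).
grad_x = 2*7*-3.4373 + 12 = -36.1222
grad_y = 2*5*-0.1535 - 12 = -13.535
Step 2: Gradient step.
x_raw = -3.4373 - 0.1*-36.1222 = 0.1749
y_raw = -0.1535 - 0.1*-13.535 = 1.2
Step 3: Project onto [0, 1].
x_proj = clip(0.1749) = 0.1749
y_proj = clip(1.2) = 1.0
Step 4: Evaluate f.
f(0.1749, 1.0) = -4.6868


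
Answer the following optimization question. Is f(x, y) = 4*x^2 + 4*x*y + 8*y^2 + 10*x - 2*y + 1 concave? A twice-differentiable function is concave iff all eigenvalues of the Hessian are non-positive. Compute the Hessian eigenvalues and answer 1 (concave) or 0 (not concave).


The Hessian of f(x,y) = 4*x^2 + 4*x*y + 8*y^2 + 10*x - 2*y + 1 is:
H = [[8, 4], [4, 16]]
Trace = 8 + 16 = 24
Determinant = 8*16 - (4)^2 = 112
Discriminant = (24)^2 - 4*112 = 128.0
Eigenvalues: lambda_1 = 6.3431, lambda_2 = 17.6569
The function is not concave.

0


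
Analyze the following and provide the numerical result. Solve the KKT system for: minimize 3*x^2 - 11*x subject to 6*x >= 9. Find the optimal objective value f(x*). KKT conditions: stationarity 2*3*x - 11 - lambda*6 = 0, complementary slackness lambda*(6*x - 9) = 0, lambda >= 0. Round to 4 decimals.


Step 1: Try lambda = 0 (constraint inactive).
Stationarity: 2*3*x - 11 = 0
x* = 11/(2*3) = 11/6 = 1.8333 (rounded; the exact value 11/6 is used below)
Check constraint: 6*1.8333 = 10.9998 >= 9 -- satisfied.
Step 2: Compute optimal value.
f(x*) = 3*(11/6)^2 - 11*(11/6) = -10.0833


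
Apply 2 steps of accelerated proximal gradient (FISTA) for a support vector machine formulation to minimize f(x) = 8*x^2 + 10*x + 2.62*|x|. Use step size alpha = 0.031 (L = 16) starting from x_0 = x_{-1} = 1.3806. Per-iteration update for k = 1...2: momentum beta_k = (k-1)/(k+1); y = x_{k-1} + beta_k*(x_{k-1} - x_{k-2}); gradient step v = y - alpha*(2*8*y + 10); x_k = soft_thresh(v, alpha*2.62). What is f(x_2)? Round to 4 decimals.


FISTA on f(x) = 8*x^2 + 10*x + 2.62*|x|
L = 16, alpha = 0.031
Iteration 1: beta = 0.0, y = 1.3806 + 0.0*(1.3806 - 1.3806) = 1.3806
  grad(y) = 32.0896, v = y - alpha*grad = 0.3858
  prox(v) = soft_thresh(0.3858, 0.0812) = 0.3046
Iteration 2: beta = 0.3333, y = 0.3046 + 0.3333*(0.3046 - 1.3806) = -0.0541
  grad(y) = 9.135, v = y - alpha*grad = -0.3372
  prox(v) = soft_thresh(-0.3372, 0.0812) = -0.256
f(x_2) = 8*(-0.256)^2 + 10*(-0.256) + 2.62*|-0.256| = -1.3651


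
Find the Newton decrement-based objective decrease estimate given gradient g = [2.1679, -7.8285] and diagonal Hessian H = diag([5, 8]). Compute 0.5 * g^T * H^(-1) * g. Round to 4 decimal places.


Step 1: H is diagonal, so H^(-1) * g = [0.4336, -0.9786].
Step 2: g^T H^(-1) g = sum_i g_i^2 / H_ii
  = (2.1679)^2/5 + (-7.8285)^2/8
  = 0.94 + 7.6607 = 8.6006
Step 3: Objective decrease = 0.5 * g^T H^(-1) g = 4.3003


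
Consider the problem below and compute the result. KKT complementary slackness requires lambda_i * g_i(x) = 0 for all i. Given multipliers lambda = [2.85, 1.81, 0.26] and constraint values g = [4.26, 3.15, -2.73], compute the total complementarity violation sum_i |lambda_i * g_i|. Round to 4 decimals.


KKT complementary slackness check:
lambda_1 * g_1 = 2.85 * 4.26 = 12.141
lambda_2 * g_2 = 1.81 * 3.15 = 5.7015
lambda_3 * g_3 = 0.26 * -2.73 = -0.7098
Total violation = 12.141 + 5.7015 + 0.7098 = 18.5523


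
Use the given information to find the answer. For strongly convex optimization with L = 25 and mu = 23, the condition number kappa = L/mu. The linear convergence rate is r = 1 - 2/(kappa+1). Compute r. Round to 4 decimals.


Step 1: Compute the condition number.
kappa = L/mu = 25/23 = 1.087
Step 2: Compute the convergence rate.
r = 1 - 2/(kappa + 1) = 1 - 2*mu/(L + mu) = (L - mu)/(L + mu) = 2/48 = 0.0417


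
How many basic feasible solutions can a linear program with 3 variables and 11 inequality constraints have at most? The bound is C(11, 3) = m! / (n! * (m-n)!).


Each vertex corresponds to some choice of n active constraints out of m, so the number of vertices is at most C(m, n) = m! / (n!(m-n)!).
m = 11, n = 3
Numerator: 11 * 10 * 9
Denominator: 3! = 6
C(11, 3) = 165


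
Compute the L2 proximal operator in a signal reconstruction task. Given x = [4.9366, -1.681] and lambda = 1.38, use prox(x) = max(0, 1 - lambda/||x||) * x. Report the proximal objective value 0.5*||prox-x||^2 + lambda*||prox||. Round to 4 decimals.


Step 1: Compute ||x||.
||x|| = 5.215
Step 2: Compute scaling factor.
scale = max(0, 1 - 1.38/5.215) = 0.7354
Step 3: prox(x) = [3.6303, -1.2362]
||prox(x)|| = 3.835
Step 4: Proximal objective.
0.5*||prox-x||^2 = 0.9522
lambda*||prox|| = 5.2923
Total = 6.2444


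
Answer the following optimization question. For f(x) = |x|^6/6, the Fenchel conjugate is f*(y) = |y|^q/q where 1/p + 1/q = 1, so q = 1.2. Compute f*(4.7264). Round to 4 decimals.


The conjugate exponent q satisfies 1/p + 1/q = 1.
p = 6, so q = 6/(6 - 1) = 1.2
|y|^q = 4.7264^1.2 = 6.4482
f*(4.7264) = 6.4482 / 1.2 = 5.3735


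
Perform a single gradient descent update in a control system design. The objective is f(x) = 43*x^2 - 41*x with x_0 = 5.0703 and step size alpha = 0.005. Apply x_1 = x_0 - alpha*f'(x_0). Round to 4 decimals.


We compute the gradient at x_0 and apply the update.
f'(x) = 86*x - 41
f'(5.0703) = 86*5.0703 - 41 = 395.0458
x_1 = 5.0703 - 0.005*395.0458 = 3.0951


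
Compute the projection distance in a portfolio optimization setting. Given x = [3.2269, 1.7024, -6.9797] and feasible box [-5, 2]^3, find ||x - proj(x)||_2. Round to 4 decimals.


Project each component onto [-5, 2].
clip(3.2269) = 2.0, clip(1.7024) = 1.7024, clip(-6.9797) = -5.0
Projection = [2.0, 1.7024, -5.0]
Squared diffs: [1.5053, 0.0, 3.9192]
Distance = sqrt(5.4245) = 2.3291


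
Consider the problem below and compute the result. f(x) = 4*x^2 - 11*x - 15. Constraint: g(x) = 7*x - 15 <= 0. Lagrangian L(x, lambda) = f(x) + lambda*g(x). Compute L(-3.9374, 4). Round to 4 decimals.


Step 1: Evaluate f(x).
f(-3.9374) = 4*(-3.9374)^2 - 11*(-3.9374) - 15 = 90.3239
Step 2: Evaluate g(x).
g(-3.9374) = 7*-3.9374 - 15 = -42.5618
Step 3: Compute Lagrangian.
L = 90.3239 + 4*-42.5618 = -79.9233


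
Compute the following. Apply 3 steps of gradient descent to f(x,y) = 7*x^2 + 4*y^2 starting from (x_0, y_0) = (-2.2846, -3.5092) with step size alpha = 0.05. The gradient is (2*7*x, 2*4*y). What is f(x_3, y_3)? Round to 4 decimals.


Gradient descent on f(x,y) = 7*x^2 + 4*y^2.
Starting point: (-2.2846, -3.5092), alpha = 0.05
Step 1: grad_x = 2*7*-2.2846 = -31.9844, grad_y = 2*4*-3.5092 = -28.0736
  x_1 = -2.2846 - 0.05*-31.9844 = -0.6854
  y_1 = -3.5092 - 0.05*-28.0736 = -2.1055
Step 2: grad_x = 2*7*-0.6854 = -9.5953, grad_y = 2*4*-2.1055 = -16.8442
  x_2 = -0.6854 - 0.05*-9.5953 = -0.2056
  y_2 = -2.1055 - 0.05*-16.8442 = -1.2633
Step 3: grad_x = 2*7*-0.2056 = -2.8786, grad_y = 2*4*-1.2633 = -10.1065
  x_3 = -0.2056 - 0.05*-2.8786 = -0.0617
  y_3 = -1.2633 - 0.05*-10.1065 = -0.758
f(-0.0617, -0.758) = 7*(-0.0617)^2 + 4*(-0.758)^2 = 2.3248


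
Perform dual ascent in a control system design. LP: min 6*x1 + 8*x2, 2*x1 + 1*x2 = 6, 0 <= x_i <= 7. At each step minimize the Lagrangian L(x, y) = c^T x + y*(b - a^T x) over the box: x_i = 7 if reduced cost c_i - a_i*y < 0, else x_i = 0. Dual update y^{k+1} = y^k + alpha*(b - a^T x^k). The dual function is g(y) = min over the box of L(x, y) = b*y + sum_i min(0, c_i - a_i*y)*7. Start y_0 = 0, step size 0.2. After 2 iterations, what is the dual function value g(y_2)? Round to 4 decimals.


Dual ascent for LP: min 6*x1 + 8*x2, 2*x1 + 1*x2 = 6, 0 <= x_i <= 7
Step 1: y^k = 0.0, reduced costs: (6.0, 8.0)
  x^k = (0.0, 0.0), subgradient = b - a^T x = 6.0
  y^{k+1} = 0.0 + 0.2*6.0 = 1.2
Step 2: y^k = 1.2, reduced costs: (3.6, 6.8)
  x^k = (0.0, 0.0), subgradient = b - a^T x = 6.0
  y^{k+1} = 1.2 + 0.2*6.0 = 2.4
Dual objective at y_2 = 2.4: reduced costs (1.2, 5.6), box minimizer x = (0.0, 0.0)
g(y_2) = b*y + (c1 - a1*y)*x1 + (c2 - a2*y)*x2 = 6*2.4 + 1.2*0.0 + 5.6*0.0 = 14.4 + 0.0 + 0.0 = 14.4


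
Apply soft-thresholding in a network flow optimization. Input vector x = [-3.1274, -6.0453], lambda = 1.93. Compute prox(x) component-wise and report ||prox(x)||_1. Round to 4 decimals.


Soft-thresholding with lambda = 1.93:
prox(-3.1274) = sign(-3.1274)*max(|-3.1274| - 1.93, 0) = -1.1974
prox(-6.0453) = sign(-6.0453)*max(|-6.0453| - 1.93, 0) = -4.1153
prox(x) = [-1.1974, -4.1153]
||prox(x)||_1 = 1.1974 + 4.1153 = 5.3127


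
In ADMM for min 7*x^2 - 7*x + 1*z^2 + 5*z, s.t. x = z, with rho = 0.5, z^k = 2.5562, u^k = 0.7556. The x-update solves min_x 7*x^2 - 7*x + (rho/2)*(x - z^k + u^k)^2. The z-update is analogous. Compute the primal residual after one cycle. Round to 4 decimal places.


ADMM iteration with rho = 0.5, z^k = 2.5562, u^k = 0.7556
Step 1: x-update.
Minimize 7*x^2 - 7*x + (0.5/2)*(x - 2.5562 + 0.7556)^2
FOC: (2*7 + 0.5)*x = 7 + 0.5*(2.5562 - 0.7556)
x^{k+1} = 0.5448
Step 2: z-update.
Minimize 1*z^2 + 5*z + (0.5/2)*(0.5448 - z + 0.7556)^2
FOC: (2*1 + 0.5)*z = -5 + 0.5*(0.5448 + 0.7556)
z^{k+1} = -1.7399
Step 3: u-update.
u^{k+1} = 0.7556 + 0.5448 + 1.7399 = 3.0404
Step 4: Primal residual = |0.5448 + 1.7399| = 2.2848


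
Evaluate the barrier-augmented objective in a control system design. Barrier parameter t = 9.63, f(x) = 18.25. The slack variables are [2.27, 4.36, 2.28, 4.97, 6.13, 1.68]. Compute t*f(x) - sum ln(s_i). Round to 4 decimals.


Step 1: Compute log-barrier.
ln values: [0.8198, 1.4725, 0.8242, 1.6034, 1.8132, 0.5188]
phi = -(0.8198 + 1.4725 + 0.8242 + 1.6034 + 1.8132 + 0.5188) = -7.0518
Step 2: Compute augmented objective.
t*f(x) = 9.63*18.25 = 175.7475
Total = 175.7475 - 7.0518 = 168.6957


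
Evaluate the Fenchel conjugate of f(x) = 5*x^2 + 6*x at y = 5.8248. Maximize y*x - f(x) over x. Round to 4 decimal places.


f*(y) = sup_x {y*x - a*x^2 - b*x} = sup_x {(y-b)*x - a*x^2}
FOC: (y - b) - 2a*x = 0 => x* = (y - b)/(2a)
x* = (5.8248 - 6)/(2*5) = -0.0175
f*(5.8248) = (y-b)^2/(4a) = (5.8248 - 6)^2/(4*5)
= 0.0307/20 = 0.0015


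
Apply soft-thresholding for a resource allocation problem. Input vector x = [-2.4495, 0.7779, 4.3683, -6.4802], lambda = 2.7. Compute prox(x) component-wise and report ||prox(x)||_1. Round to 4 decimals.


Soft-thresholding with lambda = 2.7:
prox(-2.4495) = sign(-2.4495)*max(|-2.4495| - 2.7, 0) = 0.0
prox(0.7779) = sign(0.7779)*max(|0.7779| - 2.7, 0) = 0.0
prox(4.3683) = sign(4.3683)*max(|4.3683| - 2.7, 0) = 1.6683
prox(-6.4802) = sign(-6.4802)*max(|-6.4802| - 2.7, 0) = -3.7802
prox(x) = [0.0, 0.0, 1.6683, -3.7802]
||prox(x)||_1 = 0.0 + 0.0 + 1.6683 + 3.7802 = 5.4485


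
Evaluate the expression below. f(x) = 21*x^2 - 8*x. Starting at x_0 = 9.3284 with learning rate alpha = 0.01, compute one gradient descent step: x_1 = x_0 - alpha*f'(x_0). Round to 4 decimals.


We compute the gradient at x_0 and apply the update.
f'(x) = 42*x - 8
f'(9.3284) = 42*9.3284 - 8 = 383.7928
x_1 = 9.3284 - 0.01*383.7928 = 5.4905


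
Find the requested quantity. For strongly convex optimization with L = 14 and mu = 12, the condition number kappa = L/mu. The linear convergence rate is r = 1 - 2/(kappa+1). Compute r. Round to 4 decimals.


Step 1: Compute the condition number.
kappa = L/mu = 14/12 = 1.1667
Step 2: Compute the convergence rate.
r = 1 - 2/(kappa + 1) = 1 - 2*mu/(L + mu) = (L - mu)/(L + mu) = 2/26 = 0.0769


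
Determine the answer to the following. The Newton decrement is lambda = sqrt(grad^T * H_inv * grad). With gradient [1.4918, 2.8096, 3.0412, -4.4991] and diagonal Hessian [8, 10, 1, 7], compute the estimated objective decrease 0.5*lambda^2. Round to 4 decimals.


Step 1: H is diagonal, so H^(-1) * g = [0.1865, 0.281, 3.0412, -0.6427].
Step 2: g^T H^(-1) g = sum_i g_i^2 / H_ii
  = (1.4918)^2/8 + (2.8096)^2/10 + (3.0412)^2/1 + (-4.4991)^2/7
  = 0.2782 + 0.7894 + 9.2489 + 2.8917 = 13.2082
Step 3: Objective decrease = 0.5 * g^T H^(-1) g = 6.6041


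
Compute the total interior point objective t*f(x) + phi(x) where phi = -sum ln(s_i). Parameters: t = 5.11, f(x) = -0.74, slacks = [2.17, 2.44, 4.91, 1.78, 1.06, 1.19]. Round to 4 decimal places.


Step 1: Compute log-barrier.
ln values: [0.7747, 0.892, 1.5913, 0.5766, 0.0583, 0.174]
phi = -(0.7747 + 0.892 + 1.5913 + 0.5766 + 0.0583 + 0.174) = -4.0668
Step 2: Compute augmented objective.
t*f(x) = 5.11*-0.74 = -3.7814
Total = -3.7814 - 4.0668 = -7.8482


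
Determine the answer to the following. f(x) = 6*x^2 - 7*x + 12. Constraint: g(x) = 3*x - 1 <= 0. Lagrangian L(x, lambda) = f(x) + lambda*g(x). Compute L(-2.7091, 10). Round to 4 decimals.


Step 1: Evaluate f(x).
f(-2.7091) = 6*(-2.7091)^2 - 7*(-2.7091) + 12 = 74.999
Step 2: Evaluate g(x).
g(-2.7091) = 3*-2.7091 - 1 = -9.1273
Step 3: Compute Lagrangian.
L = 74.999 + 10*-9.1273 = -16.274


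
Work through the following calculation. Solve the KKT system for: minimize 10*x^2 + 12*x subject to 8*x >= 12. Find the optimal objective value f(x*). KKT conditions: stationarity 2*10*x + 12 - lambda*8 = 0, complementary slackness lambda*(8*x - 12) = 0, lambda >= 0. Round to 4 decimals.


Step 1: Try lambda = 0 (constraint inactive).
x_unc = -12/(2*10) = -0.6
Check: 8*-0.6 = -4.8 < 12 -- violated!
Step 2: Constraint must be active: 8*x = 12
x* = 12/8 = 1.5
lambda = (2*10*1.5 + 12)/8 = 5.25
Step 3: Compute optimal value.
f(x*) = 10*1.5^2 + 12*1.5 = 40.5


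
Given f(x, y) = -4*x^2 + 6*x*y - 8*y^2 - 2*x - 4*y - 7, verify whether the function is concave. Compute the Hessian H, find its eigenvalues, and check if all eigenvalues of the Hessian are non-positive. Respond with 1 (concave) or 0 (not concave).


The Hessian of f(x,y) = -4*x^2 + 6*x*y - 8*y^2 - 2*x - 4*y - 7 is:
H = [[-8, 6], [6, -16]]
Trace = -8 - 16 = -24
Determinant = -8*-16 - (6)^2 = 92
Discriminant = (-24)^2 - 4*92 = 208.0
Eigenvalues: lambda_1 = -19.2111, lambda_2 = -4.7889
The function is concave.

1


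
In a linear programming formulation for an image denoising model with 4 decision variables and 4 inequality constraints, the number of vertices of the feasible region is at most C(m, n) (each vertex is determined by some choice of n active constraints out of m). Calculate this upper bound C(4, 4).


Each vertex corresponds to some choice of n active constraints out of m, so the number of vertices is at most C(m, n) = m! / (n!(m-n)!).
m = 4, n = 4
Numerator: 4 * 3 * 2 * 1
Denominator: 4! = 24
C(4, 4) = 1


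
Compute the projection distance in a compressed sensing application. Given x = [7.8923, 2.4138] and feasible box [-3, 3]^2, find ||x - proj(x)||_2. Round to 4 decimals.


Project each component onto [-3, 3].
clip(7.8923) = 3.0, clip(2.4138) = 2.4138
Projection = [3.0, 2.4138]
Squared diffs: [23.9346, 0.0]
Distance = sqrt(23.9346) = 4.8923


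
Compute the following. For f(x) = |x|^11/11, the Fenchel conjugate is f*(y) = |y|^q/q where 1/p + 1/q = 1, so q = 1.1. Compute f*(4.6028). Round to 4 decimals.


The conjugate exponent q satisfies 1/p + 1/q = 1.
p = 11, so q = 11/(11 - 1) = 1.1
|y|^q = 4.6028^1.1 = 5.362
f*(4.6028) = 5.362 / 1.1 = 4.8745


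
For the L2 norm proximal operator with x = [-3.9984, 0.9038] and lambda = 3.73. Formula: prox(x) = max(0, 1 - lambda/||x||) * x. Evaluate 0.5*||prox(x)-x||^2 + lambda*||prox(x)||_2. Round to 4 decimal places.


Step 1: Compute ||x||.
||x|| = 4.0993
Step 2: Compute scaling factor.
scale = max(0, 1 - 3.73/4.0993) = 0.0901
Step 3: prox(x) = [-0.3602, 0.0814]
||prox(x)|| = 0.3693
Step 4: Proximal objective.
0.5*||prox-x||^2 = 6.9565
lambda*||prox|| = 1.3775
Total = 8.3338


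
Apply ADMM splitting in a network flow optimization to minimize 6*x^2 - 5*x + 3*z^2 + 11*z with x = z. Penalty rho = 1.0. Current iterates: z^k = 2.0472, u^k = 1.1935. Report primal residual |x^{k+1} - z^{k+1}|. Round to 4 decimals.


ADMM iteration with rho = 1.0, z^k = 2.0472, u^k = 1.1935
Step 1: x-update.
Minimize 6*x^2 - 5*x + (1.0/2)*(x - 2.0472 + 1.1935)^2
FOC: (2*6 + 1.0)*x = 5 + 1.0*(2.0472 - 1.1935)
x^{k+1} = 0.4503
Step 2: z-update.
Minimize 3*z^2 + 11*z + (1.0/2)*(0.4503 - z + 1.1935)^2
FOC: (2*3 + 1.0)*z = -11 + 1.0*(0.4503 + 1.1935)
z^{k+1} = -1.3366
Step 3: u-update.
u^{k+1} = 1.1935 + 0.4503 + 1.3366 = 2.9804
Step 4: Primal residual = |0.4503 + 1.3366| = 1.7869


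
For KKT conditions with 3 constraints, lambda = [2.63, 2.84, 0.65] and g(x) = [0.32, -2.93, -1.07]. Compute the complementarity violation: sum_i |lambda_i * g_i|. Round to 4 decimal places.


KKT complementary slackness check:
lambda_1 * g_1 = 2.63 * 0.32 = 0.8416
lambda_2 * g_2 = 2.84 * -2.93 = -8.3212
lambda_3 * g_3 = 0.65 * -1.07 = -0.6955
Total violation = 0.8416 + 8.3212 + 0.6955 = 9.8583


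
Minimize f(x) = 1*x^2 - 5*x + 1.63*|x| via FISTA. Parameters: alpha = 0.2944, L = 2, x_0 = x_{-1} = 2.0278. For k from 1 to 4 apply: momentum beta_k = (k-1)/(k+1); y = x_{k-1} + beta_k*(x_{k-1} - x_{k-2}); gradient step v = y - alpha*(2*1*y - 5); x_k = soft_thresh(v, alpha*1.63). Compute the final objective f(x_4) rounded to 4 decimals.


FISTA on f(x) = 1*x^2 - 5*x + 1.63*|x|
L = 2, alpha = 0.2944
Iteration 1: beta = 0.0, y = 2.0278 + 0.0*(2.0278 - 2.0278) = 2.0278
  grad(y) = -0.9444, v = y - alpha*grad = 2.3058
  prox(v) = soft_thresh(2.3058, 0.4799) = 1.826
Iteration 2: beta = 0.3333, y = 1.826 + 0.3333*(1.826 - 2.0278) = 1.7587
  grad(y) = -1.4826, v = y - alpha*grad = 2.1952
  prox(v) = soft_thresh(2.1952, 0.4799) = 1.7153
Iteration 3: beta = 0.5, y = 1.7153 + 0.5*(1.7153 - 1.826) = 1.66
  grad(y) = -1.6801, v = y - alpha*grad = 2.1546
  prox(v) = soft_thresh(2.1546, 0.4799) = 1.6747
Iteration 4: beta = 0.6, y = 1.6747 + 0.6*(1.6747 - 1.7153) = 1.6504
  grad(y) = -1.6993, v = y - alpha*grad = 2.1506
  prox(v) = soft_thresh(2.1506, 0.4799) = 1.6708
f(x_4) = 1*1.6708^2 - 5*1.6708 + 1.63*|1.6708| = -2.839


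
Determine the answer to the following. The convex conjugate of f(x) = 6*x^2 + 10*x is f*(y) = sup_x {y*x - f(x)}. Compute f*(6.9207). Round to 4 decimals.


f*(y) = sup_x {y*x - a*x^2 - b*x} = sup_x {(y-b)*x - a*x^2}
FOC: (y - b) - 2a*x = 0 => x* = (y - b)/(2a)
x* = (6.9207 - 10)/(2*6) = -0.2566
f*(6.9207) = (y-b)^2/(4a) = (6.9207 - 10)^2/(4*6)
= 9.4821/24 = 0.3951


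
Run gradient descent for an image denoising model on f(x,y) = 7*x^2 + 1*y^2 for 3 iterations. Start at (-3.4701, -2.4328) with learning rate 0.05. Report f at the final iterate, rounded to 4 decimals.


Gradient descent on f(x,y) = 7*x^2 + 1*y^2.
Starting point: (-3.4701, -2.4328), alpha = 0.05
Step 1: grad_x = 2*7*-3.4701 = -48.5814, grad_y = 2*1*-2.4328 = -4.8656
  x_1 = -3.4701 - 0.05*-48.5814 = -1.041
  y_1 = -2.4328 - 0.05*-4.8656 = -2.1895
Step 2: grad_x = 2*7*-1.041 = -14.5744, grad_y = 2*1*-2.1895 = -4.379
  x_2 = -1.041 - 0.05*-14.5744 = -0.3123
  y_2 = -2.1895 - 0.05*-4.379 = -1.9706
Step 3: grad_x = 2*7*-0.3123 = -4.3723, grad_y = 2*1*-1.9706 = -3.9411
  x_3 = -0.3123 - 0.05*-4.3723 = -0.0937
  y_3 = -1.9706 - 0.05*-3.9411 = -1.7735
f(-0.0937, -1.7735) = 7*(-0.0937)^2 + 1*(-1.7735)^2 = 3.2068


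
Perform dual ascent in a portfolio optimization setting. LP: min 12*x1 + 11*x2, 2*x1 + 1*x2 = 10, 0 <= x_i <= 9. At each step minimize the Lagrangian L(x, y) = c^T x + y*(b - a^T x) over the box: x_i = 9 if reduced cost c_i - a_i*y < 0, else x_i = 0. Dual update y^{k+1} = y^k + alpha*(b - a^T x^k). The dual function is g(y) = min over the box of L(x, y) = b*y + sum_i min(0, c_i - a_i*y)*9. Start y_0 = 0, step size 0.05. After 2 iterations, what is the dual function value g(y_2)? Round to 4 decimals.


Dual ascent for LP: min 12*x1 + 11*x2, 2*x1 + 1*x2 = 10, 0 <= x_i <= 9
Step 1: y^k = 0.0, reduced costs: (12.0, 11.0)
  x^k = (0.0, 0.0), subgradient = b - a^T x = 10.0
  y^{k+1} = 0.0 + 0.05*10.0 = 0.5
Step 2: y^k = 0.5, reduced costs: (11.0, 10.5)
  x^k = (0.0, 0.0), subgradient = b - a^T x = 10.0
  y^{k+1} = 0.5 + 0.05*10.0 = 1.0
Dual objective at y_2 = 1.0: reduced costs (10.0, 10.0), box minimizer x = (0.0, 0.0)
g(y_2) = b*y + (c1 - a1*y)*x1 + (c2 - a2*y)*x2 = 10*1.0 + 10.0*0.0 + 10.0*0.0 = 10.0 + 0.0 + 0.0 = 10.0


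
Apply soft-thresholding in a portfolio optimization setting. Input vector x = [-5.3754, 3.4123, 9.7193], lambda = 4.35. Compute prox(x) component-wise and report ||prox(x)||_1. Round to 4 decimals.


Soft-thresholding with lambda = 4.35:
prox(-5.3754) = sign(-5.3754)*max(|-5.3754| - 4.35, 0) = -1.0254
prox(3.4123) = sign(3.4123)*max(|3.4123| - 4.35, 0) = 0.0
prox(9.7193) = sign(9.7193)*max(|9.7193| - 4.35, 0) = 5.3693
prox(x) = [-1.0254, 0.0, 5.3693]
||prox(x)||_1 = 1.0254 + 0.0 + 5.3693 = 6.3947


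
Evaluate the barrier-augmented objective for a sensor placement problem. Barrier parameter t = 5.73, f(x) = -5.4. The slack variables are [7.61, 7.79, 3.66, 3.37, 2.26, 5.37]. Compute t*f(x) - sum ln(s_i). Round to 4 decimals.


Step 1: Compute log-barrier.
ln values: [2.0295, 2.0528, 1.2975, 1.2149, 0.8154, 1.6808]
phi = -(2.0295 + 2.0528 + 1.2975 + 1.2149 + 0.8154 + 1.6808) = -9.0909
Step 2: Compute augmented objective.
t*f(x) = 5.73*-5.4 = -30.942
Total = -30.942 - 9.0909 = -40.0329


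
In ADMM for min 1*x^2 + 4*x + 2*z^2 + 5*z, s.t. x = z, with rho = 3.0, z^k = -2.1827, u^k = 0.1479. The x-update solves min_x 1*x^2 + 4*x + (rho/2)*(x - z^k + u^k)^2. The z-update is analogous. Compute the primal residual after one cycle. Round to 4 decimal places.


ADMM iteration with rho = 3.0, z^k = -2.1827, u^k = 0.1479
Step 1: x-update.
Minimize 1*x^2 + 4*x + (3.0/2)*(x + 2.1827 + 0.1479)^2
FOC: (2*1 + 3.0)*x = -4 + 3.0*(-2.1827 - 0.1479)
x^{k+1} = -2.1984
Step 2: z-update.
Minimize 2*z^2 + 5*z + (3.0/2)*(-2.1984 - z + 0.1479)^2
FOC: (2*2 + 3.0)*z = -5 + 3.0*(-2.1984 + 0.1479)
z^{k+1} = -1.5931
Step 3: u-update.
u^{k+1} = 0.1479 - 2.1984 + 1.5931 = -0.4574
Step 4: Primal residual = |-2.1984 + 1.5931| = 0.6053


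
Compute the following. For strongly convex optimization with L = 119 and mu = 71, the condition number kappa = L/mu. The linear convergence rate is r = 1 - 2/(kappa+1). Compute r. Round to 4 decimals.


Step 1: Compute the condition number.
kappa = L/mu = 119/71 = 1.6761
Step 2: Compute the convergence rate.
r = 1 - 2/(kappa + 1) = 1 - 2*mu/(L + mu) = (L - mu)/(L + mu) = 48/190 = 0.2526


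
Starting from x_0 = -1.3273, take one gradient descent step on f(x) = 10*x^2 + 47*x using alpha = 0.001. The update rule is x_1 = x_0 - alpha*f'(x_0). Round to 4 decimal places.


We compute the gradient at x_0 and apply the update.
f'(x) = 20*x + 47
f'(-1.3273) = 20*-1.3273 + 47 = 20.454
x_1 = -1.3273 - 0.001*20.454 = -1.3478


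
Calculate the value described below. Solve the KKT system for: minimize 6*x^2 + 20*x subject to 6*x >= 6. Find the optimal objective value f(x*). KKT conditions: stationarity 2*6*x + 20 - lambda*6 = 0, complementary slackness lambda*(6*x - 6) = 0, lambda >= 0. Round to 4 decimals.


Step 1: Try lambda = 0 (constraint inactive).
x_unc = -20/(2*6) = -1.6667
Check: 6*-1.6667 = -10.0002 < 6 -- violated!
Step 2: Constraint must be active: 6*x = 6
x* = 6/6 = 1.0
lambda = (2*6*1.0 + 20)/6 = 5.3333
Step 3: Compute optimal value.
f(x*) = 6*1.0^2 + 20*1.0 = 26.0


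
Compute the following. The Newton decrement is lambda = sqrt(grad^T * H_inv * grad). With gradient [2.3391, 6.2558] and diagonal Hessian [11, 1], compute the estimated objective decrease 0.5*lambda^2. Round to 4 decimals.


Step 1: H is diagonal, so H^(-1) * g = [0.2126, 6.2558].
Step 2: g^T H^(-1) g = sum_i g_i^2 / H_ii
  = (2.3391)^2/11 + (6.2558)^2/1
  = 0.4974 + 39.135 = 39.6324
Step 3: Objective decrease = 0.5 * g^T H^(-1) g = 19.8162


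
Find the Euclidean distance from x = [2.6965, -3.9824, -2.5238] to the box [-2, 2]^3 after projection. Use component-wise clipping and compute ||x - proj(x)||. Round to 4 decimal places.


Project each component onto [-2, 2].
clip(2.6965) = 2.0, clip(-3.9824) = -2.0, clip(-2.5238) = -2.0
Projection = [2.0, -2.0, -2.0]
Squared diffs: [0.4851, 3.9299, 0.2744]
Distance = sqrt(4.6894) = 2.1655


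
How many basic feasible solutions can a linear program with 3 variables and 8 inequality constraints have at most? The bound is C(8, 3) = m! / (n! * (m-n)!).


Each vertex corresponds to some choice of n active constraints out of m, so the number of vertices is at most C(m, n) = m! / (n!(m-n)!).
m = 8, n = 3
Numerator: 8 * 7 * 6
Denominator: 3! = 6
C(8, 3) = 56


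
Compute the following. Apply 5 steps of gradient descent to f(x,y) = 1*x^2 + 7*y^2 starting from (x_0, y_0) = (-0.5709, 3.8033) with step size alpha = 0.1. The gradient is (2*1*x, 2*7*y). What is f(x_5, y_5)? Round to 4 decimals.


Gradient descent on f(x,y) = 1*x^2 + 7*y^2.
Starting point: (-0.5709, 3.8033), alpha = 0.1
Step 1: grad_x = 2*1*-0.5709 = -1.1418, grad_y = 2*7*3.8033 = 53.2462
  x_1 = -0.5709 - 0.1*-1.1418 = -0.4567
  y_1 = 3.8033 - 0.1*53.2462 = -1.5213
Step 2: grad_x = 2*1*-0.4567 = -0.9134, grad_y = 2*7*-1.5213 = -21.2985
  x_2 = -0.4567 - 0.1*-0.9134 = -0.3654
  y_2 = -1.5213 - 0.1*-21.2985 = 0.6085
Step 3: grad_x = 2*1*-0.3654 = -0.7308, grad_y = 2*7*0.6085 = 8.5194
  x_3 = -0.3654 - 0.1*-0.7308 = -0.2923
  y_3 = 0.6085 - 0.1*8.5194 = -0.2434
Step 4: grad_x = 2*1*-0.2923 = -0.5846, grad_y = 2*7*-0.2434 = -3.4078
  x_4 = -0.2923 - 0.1*-0.5846 = -0.2338
  y_4 = -0.2434 - 0.1*-3.4078 = 0.0974
Step 5: grad_x = 2*1*-0.2338 = -0.4677, grad_y = 2*7*0.0974 = 1.3631
  x_5 = -0.2338 - 0.1*-0.4677 = -0.1871
  y_5 = 0.0974 - 0.1*1.3631 = -0.0389
f(-0.1871, -0.0389) = 1*(-0.1871)^2 + 7*(-0.0389)^2 = 0.0456


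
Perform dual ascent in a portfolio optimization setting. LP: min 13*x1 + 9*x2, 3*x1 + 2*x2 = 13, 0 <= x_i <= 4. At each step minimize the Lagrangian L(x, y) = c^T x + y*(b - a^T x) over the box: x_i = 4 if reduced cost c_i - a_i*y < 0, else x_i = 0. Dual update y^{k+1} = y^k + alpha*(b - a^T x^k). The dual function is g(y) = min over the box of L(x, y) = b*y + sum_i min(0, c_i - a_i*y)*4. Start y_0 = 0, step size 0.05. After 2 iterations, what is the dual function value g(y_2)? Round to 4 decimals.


Dual ascent for LP: min 13*x1 + 9*x2, 3*x1 + 2*x2 = 13, 0 <= x_i <= 4
Step 1: y^k = 0.0, reduced costs: (13.0, 9.0)
  x^k = (0.0, 0.0), subgradient = b - a^T x = 13.0
  y^{k+1} = 0.0 + 0.05*13.0 = 0.65
Step 2: y^k = 0.65, reduced costs: (11.05, 7.7)
  x^k = (0.0, 0.0), subgradient = b - a^T x = 13.0
  y^{k+1} = 0.65 + 0.05*13.0 = 1.3
Dual objective at y_2 = 1.3: reduced costs (9.1, 6.4), box minimizer x = (0.0, 0.0)
g(y_2) = b*y + (c1 - a1*y)*x1 + (c2 - a2*y)*x2 = 13*1.3 + 9.1*0.0 + 6.4*0.0 = 16.9 + 0.0 + 0.0 = 16.9
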